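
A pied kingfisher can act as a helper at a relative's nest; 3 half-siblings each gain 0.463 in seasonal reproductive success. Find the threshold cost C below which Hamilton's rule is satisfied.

0.34725

r to a half-sibling = 1/4 (half-sibs share one parent — one path of length 2: r = (1/2)^2 = 1/4).
Hamilton's rule: n·r·B > C, so the trait is favored while C < n·r·B = 3·0.25·0.463 = 0.34725.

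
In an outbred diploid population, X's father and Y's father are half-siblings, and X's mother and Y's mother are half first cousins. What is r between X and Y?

With two independent routes of shared ancestry, r is the sum of the two contributions.
X and Y are related in two ways: half first cousins through their fathers (r = 1/16) and half second cousins through their mothers (r = 1/64).
r = 1/16 + 1/64 = 5/64 = 0.078125.

0.078125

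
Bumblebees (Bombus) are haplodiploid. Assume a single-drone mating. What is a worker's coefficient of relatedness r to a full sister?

0.75

Haplodiploid full sisters inherit their father's entire haploid genome identically (contributing 1/2) and on average half of their mother's contribution (1/2 · 1/2 = 1/4); r = 1/2 + 1/4 = 3/4.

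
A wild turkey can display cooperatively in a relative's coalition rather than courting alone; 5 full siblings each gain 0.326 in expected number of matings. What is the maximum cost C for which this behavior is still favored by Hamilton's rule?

0.815

r to a full sibling = 0.5 (full sibs share both parents — two paths of length 2: r = 2·(1/2)^2 = 1/2).
Hamilton's rule: n·r·B > C, so the trait is favored while C < n·r·B = 5·0.5·0.326 = 0.815.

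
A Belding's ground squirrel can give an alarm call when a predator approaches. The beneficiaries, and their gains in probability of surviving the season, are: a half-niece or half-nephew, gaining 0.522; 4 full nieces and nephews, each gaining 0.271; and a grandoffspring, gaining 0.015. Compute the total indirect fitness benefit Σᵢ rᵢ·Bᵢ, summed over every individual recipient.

r to a half-niece or half-nephew = 1/8 (half-aunt/uncle↔niece/nephew: one path of length 3: r = (1/2)^3 = 1/8).
r to a full niece or nephew = 1/4 (full aunt/uncle↔niece/nephew: two paths of length 3 through the shared grandparent pair: r = 2·(1/2)^3 = 1/4).
r to a grandoffspring = 0.25 (two parent–offspring links: r = (1/2)^2 = 1/4).
Summing one r·B term per recipient: 1·0.125·0.522 + 4·0.25·0.271 + 1·0.25·0.015 = 0.34.

0.34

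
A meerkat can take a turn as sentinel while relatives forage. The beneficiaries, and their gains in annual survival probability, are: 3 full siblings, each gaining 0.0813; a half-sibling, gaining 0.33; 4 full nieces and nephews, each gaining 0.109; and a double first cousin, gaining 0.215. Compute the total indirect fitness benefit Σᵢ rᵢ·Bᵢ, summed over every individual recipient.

r to a full sibling = 1/2 (full sibs share both parents — two paths of length 2: r = 2·(1/2)^2 = 1/2).
r to a half-sibling = 1/4 (half-sibs share one parent — one path of length 2: r = (1/2)^2 = 1/4).
r to a full niece or nephew = 0.25 (full aunt/uncle↔niece/nephew: two paths of length 3 through the shared grandparent pair: r = 2·(1/2)^3 = 1/4).
r to a double first cousin = 1/4 (double first cousins share both grandparent pairs — four paths of length 4: r = 4·(1/2)^4 = 1/4).
Summing one r·B term per recipient: 3·0.5·0.0813 + 1·0.25·0.33 + 4·0.25·0.109 + 1·0.25·0.215 = 0.3672.

0.3672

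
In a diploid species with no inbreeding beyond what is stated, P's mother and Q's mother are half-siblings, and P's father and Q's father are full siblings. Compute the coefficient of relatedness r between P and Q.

0.1875

Relatedness sums over independent paths through distinct common ancestors.
P and Q are related in two ways: half first cousins through their mothers (r = 1/16) and first cousins through their fathers (r = 1/8).
r = 1/16 + 1/8 = 0.1875.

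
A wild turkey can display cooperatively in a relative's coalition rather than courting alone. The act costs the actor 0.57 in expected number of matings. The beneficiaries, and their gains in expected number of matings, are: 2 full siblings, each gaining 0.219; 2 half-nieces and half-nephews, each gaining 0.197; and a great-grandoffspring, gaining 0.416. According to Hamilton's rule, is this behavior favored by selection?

No

Hamilton's rule: the trait is favored when the sum of r·B over every recipient exceeds the actor's cost C.
r to a full sibling = 1/2 (full sibs share both parents — two paths of length 2: r = 2·(1/2)^2 = 1/2).
r to a half-niece or half-nephew = 1/8 (half-aunt/uncle↔niece/nephew: one path of length 3: r = (1/2)^3 = 1/8).
r to a great-grandoffspring = 1/8 (three parent–offspring links: r = (1/2)^3 = 1/8).
Summing one r·B term per recipient: 2·0.5·0.219 + 2·0.125·0.197 + 1·0.125·0.416 = 0.32025.
0.32025 < 0.57: the indirect benefit is less than the cost.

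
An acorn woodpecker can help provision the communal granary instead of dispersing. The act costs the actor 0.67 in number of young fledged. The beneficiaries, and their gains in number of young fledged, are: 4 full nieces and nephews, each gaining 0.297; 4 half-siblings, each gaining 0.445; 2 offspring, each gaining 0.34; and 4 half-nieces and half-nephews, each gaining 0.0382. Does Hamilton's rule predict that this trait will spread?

Yes

Hamilton's rule: the trait is favored when the sum of r·B over every recipient exceeds the actor's cost C.
r to a full niece or nephew = 0.25 (full aunt/uncle↔niece/nephew: two paths of length 3 through the shared grandparent pair: r = 2·(1/2)^3 = 1/4).
r to a half-sibling = 0.25 (half-sibs share one parent — one path of length 2: r = (1/2)^2 = 1/4).
r to an offspring = 0.5 (one parent–offspring link: r = (1/2)^1 = 1/2).
r to a half-niece or half-nephew = 1/8 (half-aunt/uncle↔niece/nephew: one path of length 3: r = (1/2)^3 = 1/8).
Summing one r·B term per recipient: 4·0.25·0.297 + 4·0.25·0.445 + 2·0.5·0.34 + 4·0.125·0.0382 = 1.1011.
1.1011 > 0.67: the indirect benefit exceeds the cost.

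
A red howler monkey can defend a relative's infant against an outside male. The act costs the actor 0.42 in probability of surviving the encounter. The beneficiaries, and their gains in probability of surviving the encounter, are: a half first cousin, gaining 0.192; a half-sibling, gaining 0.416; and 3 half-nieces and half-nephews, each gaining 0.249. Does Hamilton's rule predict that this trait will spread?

Hamilton's rule: the trait is favored when the sum of r·B over every recipient exceeds the actor's cost C.
r to a half first cousin = 1/16 (half first cousins share one grandparent — one path of length 4: r = (1/2)^4 = 1/16).
r to a half-sibling = 0.25 (half-sibs share one parent — one path of length 2: r = (1/2)^2 = 1/4).
r to a half-niece or half-nephew = 0.125 (half-aunt/uncle↔niece/nephew: one path of length 3: r = (1/2)^3 = 1/8).
Summing one r·B term per recipient: 1·0.0625·0.192 + 1·0.25·0.416 + 3·0.125·0.249 = 0.209375.
0.209375 < 0.42: the indirect benefit is less than the cost.

No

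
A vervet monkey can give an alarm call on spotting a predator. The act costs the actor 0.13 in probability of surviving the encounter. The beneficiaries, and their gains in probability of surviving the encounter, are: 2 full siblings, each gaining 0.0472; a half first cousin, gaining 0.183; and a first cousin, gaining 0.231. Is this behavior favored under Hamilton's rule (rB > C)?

Hamilton's rule: the trait is favored when the sum of r·B over every recipient exceeds the actor's cost C.
r to a full sibling = 1/2 (full sibs share both parents — two paths of length 2: r = 2·(1/2)^2 = 1/2).
r to a half first cousin = 1/16 (half first cousins share one grandparent — one path of length 4: r = (1/2)^4 = 1/16).
r to a first cousin = 1/8 (first cousins share one grandparent pair — two paths of length 4: r = 2·(1/2)^4 = 1/8).
Summing one r·B term per recipient: 2·0.5·0.0472 + 1·0.0625·0.183 + 1·0.125·0.231 = 0.0875125.
0.0875125 < 0.13: the indirect benefit is less than the cost.

No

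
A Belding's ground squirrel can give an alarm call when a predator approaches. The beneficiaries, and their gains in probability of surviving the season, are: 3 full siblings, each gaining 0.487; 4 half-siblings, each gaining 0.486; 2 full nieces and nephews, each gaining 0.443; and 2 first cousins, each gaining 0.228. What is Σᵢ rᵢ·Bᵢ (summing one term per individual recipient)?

1.495

r to a full sibling = 1/2 (full sibs share both parents — two paths of length 2: r = 2·(1/2)^2 = 1/2).
r to a half-sibling = 0.25 (half-sibs share one parent — one path of length 2: r = (1/2)^2 = 1/4).
r to a full niece or nephew = 1/4 (full aunt/uncle↔niece/nephew: two paths of length 3 through the shared grandparent pair: r = 2·(1/2)^3 = 1/4).
r to a first cousin = 1/8 (first cousins share one grandparent pair — two paths of length 4: r = 2·(1/2)^4 = 1/8).
Summing one r·B term per recipient: 3·0.5·0.487 + 4·0.25·0.486 + 2·0.25·0.443 + 2·0.125·0.228 = 1.495.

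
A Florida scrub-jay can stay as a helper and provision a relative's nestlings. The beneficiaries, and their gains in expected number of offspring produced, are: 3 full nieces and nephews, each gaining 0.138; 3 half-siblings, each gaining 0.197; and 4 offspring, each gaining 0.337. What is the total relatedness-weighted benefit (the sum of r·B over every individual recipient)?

r to a full niece or nephew = 0.25 (full aunt/uncle↔niece/nephew: two paths of length 3 through the shared grandparent pair: r = 2·(1/2)^3 = 1/4).
r to a half-sibling = 0.25 (half-sibs share one parent — one path of length 2: r = (1/2)^2 = 1/4).
r to an offspring = 1/2 (one parent–offspring link: r = (1/2)^1 = 1/2).
Summing one r·B term per recipient: 3·0.25·0.138 + 3·0.25·0.197 + 4·0.5·0.337 = 0.92525.

0.92525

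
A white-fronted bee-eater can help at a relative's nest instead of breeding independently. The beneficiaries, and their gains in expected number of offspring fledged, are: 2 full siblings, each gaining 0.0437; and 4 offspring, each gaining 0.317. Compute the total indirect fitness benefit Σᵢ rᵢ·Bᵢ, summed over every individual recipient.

0.6777

r to a full sibling = 0.5 (full sibs share both parents — two paths of length 2: r = 2·(1/2)^2 = 1/2).
r to an offspring = 0.5 (one parent–offspring link: r = (1/2)^1 = 1/2).
Summing one r·B term per recipient: 2·0.5·0.0437 + 4·0.5·0.317 = 0.6777.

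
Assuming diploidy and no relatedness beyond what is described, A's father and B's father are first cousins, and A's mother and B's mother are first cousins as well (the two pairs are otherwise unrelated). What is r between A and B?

0.0625

Independent pedigree routes through distinct common ancestors add.
A and B are related in two ways: second cousins through their fathers (r = 1/32) and second cousins through their mothers (r = 1/32).
r = 1/32 + 1/32 = 1/16 = 0.0625.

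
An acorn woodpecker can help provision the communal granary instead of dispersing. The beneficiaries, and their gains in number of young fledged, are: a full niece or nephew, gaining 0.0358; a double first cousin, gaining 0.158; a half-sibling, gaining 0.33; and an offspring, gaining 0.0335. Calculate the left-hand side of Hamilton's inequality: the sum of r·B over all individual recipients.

0.1477

r to a full niece or nephew = 1/4 (full aunt/uncle↔niece/nephew: two paths of length 3 through the shared grandparent pair: r = 2·(1/2)^3 = 1/4).
r to a double first cousin = 1/4 (double first cousins share both grandparent pairs — four paths of length 4: r = 4·(1/2)^4 = 1/4).
r to a half-sibling = 1/4 (half-sibs share one parent — one path of length 2: r = (1/2)^2 = 1/4).
r to an offspring = 0.5 (one parent–offspring link: r = (1/2)^1 = 1/2).
Summing one r·B term per recipient: 1·0.25·0.0358 + 1·0.25·0.158 + 1·0.25·0.33 + 1·0.5·0.0335 = 0.1477.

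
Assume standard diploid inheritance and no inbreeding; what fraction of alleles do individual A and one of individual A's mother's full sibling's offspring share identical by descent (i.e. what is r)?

Each parent–offspring link contributes a factor of 1/2, and independent paths through distinct common ancestors add.
First cousins share one grandparent pair — two paths of length 4: r = 2·(1/2)^4 = 1/8.

0.125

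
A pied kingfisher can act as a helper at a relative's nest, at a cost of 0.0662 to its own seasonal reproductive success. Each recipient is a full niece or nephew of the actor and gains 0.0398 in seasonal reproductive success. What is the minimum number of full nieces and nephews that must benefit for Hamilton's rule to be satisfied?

7

r to a full niece or nephew = 1/4 (full aunt/uncle↔niece/nephew: two paths of length 3 through the shared grandparent pair: r = 2·(1/2)^3 = 1/4).
Hamilton's rule: n·r·B > C  ⇒  n > C/(r·B) = 0.0662/(0.25·0.0398) = 6.653.
The smallest integer exceeding 6.653 is 7.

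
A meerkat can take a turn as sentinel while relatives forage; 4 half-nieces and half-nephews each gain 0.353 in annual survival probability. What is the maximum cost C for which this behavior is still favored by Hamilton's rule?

0.1765

r to a half-niece or half-nephew = 1/8 (half-aunt/uncle↔niece/nephew: one path of length 3: r = (1/2)^3 = 1/8).
Hamilton's rule: n·r·B > C, so the trait is favored while C < n·r·B = 4·0.125·0.353 = 0.1765.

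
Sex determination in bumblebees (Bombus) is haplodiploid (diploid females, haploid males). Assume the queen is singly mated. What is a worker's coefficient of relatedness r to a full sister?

0.75

Haplodiploid full sisters inherit their father's entire haploid genome identically (contributing 1/2) and on average half of their mother's contribution (1/2 · 1/2 = 1/4); r = 1/2 + 1/4 = 3/4.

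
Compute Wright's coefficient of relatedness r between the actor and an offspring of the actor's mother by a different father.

0.25

Each parent–offspring link contributes a factor of 1/2, and independent paths through distinct common ancestors add.
Half-sibs share one parent — one path of length 2: r = (1/2)^2 = 1/4.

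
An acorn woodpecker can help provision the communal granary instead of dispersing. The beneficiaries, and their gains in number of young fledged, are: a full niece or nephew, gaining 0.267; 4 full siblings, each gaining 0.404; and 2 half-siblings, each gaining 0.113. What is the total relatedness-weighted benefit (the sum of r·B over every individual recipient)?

0.93125

r to a full niece or nephew = 0.25 (full aunt/uncle↔niece/nephew: two paths of length 3 through the shared grandparent pair: r = 2·(1/2)^3 = 1/4).
r to a full sibling = 1/2 (full sibs share both parents — two paths of length 2: r = 2·(1/2)^2 = 1/2).
r to a half-sibling = 0.25 (half-sibs share one parent — one path of length 2: r = (1/2)^2 = 1/4).
Summing one r·B term per recipient: 1·0.25·0.267 + 4·0.5·0.404 + 2·0.25·0.113 = 0.93125.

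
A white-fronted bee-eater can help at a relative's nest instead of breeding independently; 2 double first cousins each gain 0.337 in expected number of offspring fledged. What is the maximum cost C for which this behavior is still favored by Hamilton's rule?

r to a double first cousin = 0.25 (double first cousins share both grandparent pairs — four paths of length 4: r = 4·(1/2)^4 = 1/4).
Hamilton's rule: n·r·B > C, so the trait is favored while C < n·r·B = 2·0.25·0.337 = 0.1685.

0.1685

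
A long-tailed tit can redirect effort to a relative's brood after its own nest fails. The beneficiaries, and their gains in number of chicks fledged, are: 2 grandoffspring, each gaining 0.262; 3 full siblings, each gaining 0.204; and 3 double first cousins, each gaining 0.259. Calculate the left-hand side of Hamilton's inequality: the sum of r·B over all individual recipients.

r to a grandoffspring = 1/4 (two parent–offspring links: r = (1/2)^2 = 1/4).
r to a full sibling = 1/2 (full sibs share both parents — two paths of length 2: r = 2·(1/2)^2 = 1/2).
r to a double first cousin = 0.25 (double first cousins share both grandparent pairs — four paths of length 4: r = 4·(1/2)^4 = 1/4).
Summing one r·B term per recipient: 2·0.25·0.262 + 3·0.5·0.204 + 3·0.25·0.259 = 0.63125.

0.63125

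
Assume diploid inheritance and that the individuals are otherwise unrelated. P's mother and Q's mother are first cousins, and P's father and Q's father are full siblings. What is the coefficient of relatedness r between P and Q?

Relatedness sums over independent paths through distinct common ancestors.
P and Q are related in two ways: second cousins through their mothers (r = 1/32) and first cousins through their fathers (r = 1/8).
r = 1/32 + 1/8 = 5/32 = 0.15625.

0.15625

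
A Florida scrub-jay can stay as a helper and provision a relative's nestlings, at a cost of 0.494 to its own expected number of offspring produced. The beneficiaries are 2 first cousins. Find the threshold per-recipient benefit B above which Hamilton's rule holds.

r to a first cousin = 0.125 (first cousins share one grandparent pair — two paths of length 4: r = 2·(1/2)^4 = 1/8).
Hamilton's rule with n recipients of equal r: n·r·B > C, so B > C/(n·r) = 0.494/(2·0.125) = 1.976.

1.976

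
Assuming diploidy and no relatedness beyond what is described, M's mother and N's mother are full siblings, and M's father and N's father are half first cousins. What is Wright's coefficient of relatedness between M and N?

0.140625

Wright's path rule: contributions from independent ancestry routes add.
M and N are related in two ways: first cousins through their mothers (r = 1/8) and half second cousins through their fathers (r = 1/64).
r = 1/8 + 1/64 = 9/64 = 0.140625.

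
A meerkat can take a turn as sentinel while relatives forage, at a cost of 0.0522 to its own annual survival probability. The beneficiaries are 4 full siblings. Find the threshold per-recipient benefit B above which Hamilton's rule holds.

0.0261

r to a full sibling = 1/2 (full sibs share both parents — two paths of length 2: r = 2·(1/2)^2 = 1/2).
Hamilton's rule with n recipients of equal r: n·r·B > C, so B > C/(n·r) = 0.0522/(4·0.5) = 0.0261.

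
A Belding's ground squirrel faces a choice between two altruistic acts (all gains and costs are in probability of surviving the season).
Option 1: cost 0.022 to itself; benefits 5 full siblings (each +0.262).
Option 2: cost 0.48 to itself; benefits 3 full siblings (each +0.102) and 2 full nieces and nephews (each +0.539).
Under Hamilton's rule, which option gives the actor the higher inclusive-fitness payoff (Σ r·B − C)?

Option 1

Option 1: r to a full sibling = 0.5.
Option 1: Σ r·B − C = (5·0.5·0.262) − 0.022 = 0.633.
Option 2: r to a full sibling = 0.5.
Option 2: r to a full niece or nephew = 0.25.
Option 2: Σ r·B − C = (3·0.5·0.102 + 2·0.25·0.539) − 0.48 = -0.0575.
Option 1 has the higher net inclusive-fitness payoff.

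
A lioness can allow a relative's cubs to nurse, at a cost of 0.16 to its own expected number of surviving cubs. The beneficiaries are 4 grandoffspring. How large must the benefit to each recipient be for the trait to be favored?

r to a grandoffspring = 0.25 (two parent–offspring links: r = (1/2)^2 = 1/4).
Hamilton's rule with n recipients of equal r: n·r·B > C, so B > C/(n·r) = 0.16/(4·0.25) = 0.16.

0.16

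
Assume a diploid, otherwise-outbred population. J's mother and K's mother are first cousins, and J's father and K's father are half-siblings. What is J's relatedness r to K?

Relatedness sums over independent paths through distinct common ancestors.
J and K are related in two ways: second cousins through their mothers (r = 1/32) and half first cousins through their fathers (r = 1/16).
r = 1/32 + 1/16 = 0.09375.

0.09375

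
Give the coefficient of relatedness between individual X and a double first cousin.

Each parent–offspring link contributes a factor of 1/2, and independent paths through distinct common ancestors add.
Double first cousins share both grandparent pairs — four paths of length 4: r = 4·(1/2)^4 = 1/4.

0.25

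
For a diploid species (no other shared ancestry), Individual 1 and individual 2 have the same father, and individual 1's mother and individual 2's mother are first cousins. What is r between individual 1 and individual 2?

0.28125

Independent pedigree routes through distinct common ancestors add.
Individual 1 and individual 2 are related in two ways: half-sibs through their shared father (r = 1/4) and second cousins through their mothers (r = 1/32).
r = 1/4 + 1/32 = 9/32 = 0.28125.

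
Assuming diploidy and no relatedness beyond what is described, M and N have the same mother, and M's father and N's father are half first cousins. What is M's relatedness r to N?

Relatedness sums over independent paths through distinct common ancestors.
M and N are related in two ways: half-sibs through their shared mother (r = 1/4) and half second cousins through their fathers (r = 1/64).
r = 1/4 + 1/64 = 0.265625.

0.265625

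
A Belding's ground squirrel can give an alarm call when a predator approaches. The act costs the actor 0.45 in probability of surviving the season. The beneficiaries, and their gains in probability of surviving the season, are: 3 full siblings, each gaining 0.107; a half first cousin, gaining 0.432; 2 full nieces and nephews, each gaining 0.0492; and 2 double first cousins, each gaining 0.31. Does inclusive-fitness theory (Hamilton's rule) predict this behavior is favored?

No

Hamilton's rule: the trait is favored when the sum of r·B over every recipient exceeds the actor's cost C.
r to a full sibling = 1/2 (full sibs share both parents — two paths of length 2: r = 2·(1/2)^2 = 1/2).
r to a half first cousin = 0.0625 (half first cousins share one grandparent — one path of length 4: r = (1/2)^4 = 1/16).
r to a full niece or nephew = 0.25 (full aunt/uncle↔niece/nephew: two paths of length 3 through the shared grandparent pair: r = 2·(1/2)^3 = 1/4).
r to a double first cousin = 1/4 (double first cousins share both grandparent pairs — four paths of length 4: r = 4·(1/2)^4 = 1/4).
Summing one r·B term per recipient: 3·0.5·0.107 + 1·0.0625·0.432 + 2·0.25·0.0492 + 2·0.25·0.31 = 0.3671.
0.3671 < 0.45: the indirect benefit is less than the cost.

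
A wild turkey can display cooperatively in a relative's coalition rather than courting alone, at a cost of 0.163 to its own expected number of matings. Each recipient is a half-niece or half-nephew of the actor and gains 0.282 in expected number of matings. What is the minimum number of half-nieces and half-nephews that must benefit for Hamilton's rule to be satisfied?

5

r to a half-niece or half-nephew = 1/8 (half-aunt/uncle↔niece/nephew: one path of length 3: r = (1/2)^3 = 1/8).
Hamilton's rule: n·r·B > C  ⇒  n > C/(r·B) = 0.163/(0.125·0.282) = 4.624.
The smallest integer exceeding 4.624 is 5.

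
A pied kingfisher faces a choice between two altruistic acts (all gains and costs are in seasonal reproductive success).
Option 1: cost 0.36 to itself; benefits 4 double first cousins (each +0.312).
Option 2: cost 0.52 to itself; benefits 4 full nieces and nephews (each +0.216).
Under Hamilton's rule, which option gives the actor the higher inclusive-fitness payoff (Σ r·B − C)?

Option 1

Option 1: r to a double first cousin = 0.25.
Option 1: Σ r·B − C = (4·0.25·0.312) − 0.36 = -0.048.
Option 2: r to a full niece or nephew = 0.25.
Option 2: Σ r·B − C = (4·0.25·0.216) − 0.52 = -0.304.
Option 1 has the higher net inclusive-fitness payoff.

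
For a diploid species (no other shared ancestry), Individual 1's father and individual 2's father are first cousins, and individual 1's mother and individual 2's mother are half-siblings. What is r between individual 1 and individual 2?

Wright's path rule: contributions from independent ancestry routes add.
Individual 1 and individual 2 are related in two ways: second cousins through their fathers (r = 1/32) and half first cousins through their mothers (r = 1/16).
r = 1/32 + 1/16 = 3/32 = 0.09375.

0.09375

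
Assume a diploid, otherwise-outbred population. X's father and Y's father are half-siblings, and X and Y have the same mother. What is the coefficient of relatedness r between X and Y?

0.3125

With two independent routes of shared ancestry, r is the sum of the two contributions.
X and Y are related in two ways: half first cousins through their fathers (r = 1/16) and half-sibs through their shared mother (r = 1/4).
r = 1/16 + 1/4 = 5/16 = 0.3125.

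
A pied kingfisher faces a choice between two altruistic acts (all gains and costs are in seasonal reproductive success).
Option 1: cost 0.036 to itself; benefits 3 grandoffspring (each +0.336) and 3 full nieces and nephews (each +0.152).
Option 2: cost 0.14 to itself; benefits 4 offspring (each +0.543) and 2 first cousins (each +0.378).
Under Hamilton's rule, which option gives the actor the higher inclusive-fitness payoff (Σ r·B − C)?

Option 2

Option 1: r to a grandoffspring = 0.25.
Option 1: r to a full niece or nephew = 0.25.
Option 1: Σ r·B − C = (3·0.25·0.336 + 3·0.25·0.152) − 0.036 = 0.33.
Option 2: r to an offspring = 0.5.
Option 2: r to a first cousin = 0.125.
Option 2: Σ r·B − C = (4·0.5·0.543 + 2·0.125·0.378) − 0.14 = 1.0405.
Option 2 has the higher net inclusive-fitness payoff.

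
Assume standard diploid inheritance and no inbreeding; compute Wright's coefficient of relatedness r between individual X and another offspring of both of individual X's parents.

0.5

Each parent–offspring link contributes a factor of 1/2, and independent paths through distinct common ancestors add.
Full sibs share both parents — two paths of length 2: r = 2·(1/2)^2 = 1/2.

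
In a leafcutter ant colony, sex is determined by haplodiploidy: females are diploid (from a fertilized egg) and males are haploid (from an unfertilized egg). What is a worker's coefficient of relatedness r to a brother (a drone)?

Her haploid brother carries none of their father's genes and a random half of their mother's genome; that half matches the maternal half of her own genome with probability 1/2: r = 1/2 · 1/2 = 1/4.

0.25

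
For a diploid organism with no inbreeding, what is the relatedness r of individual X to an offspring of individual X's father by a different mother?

Each parent–offspring link contributes a factor of 1/2, and independent paths through distinct common ancestors add.
Half-sibs share one parent — one path of length 2: r = (1/2)^2 = 1/4.

0.25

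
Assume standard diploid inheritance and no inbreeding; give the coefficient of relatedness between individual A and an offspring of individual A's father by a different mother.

Each parent–offspring link contributes a factor of 1/2, and independent paths through distinct common ancestors add.
Half-sibs share one parent — one path of length 2: r = (1/2)^2 = 1/4.

0.25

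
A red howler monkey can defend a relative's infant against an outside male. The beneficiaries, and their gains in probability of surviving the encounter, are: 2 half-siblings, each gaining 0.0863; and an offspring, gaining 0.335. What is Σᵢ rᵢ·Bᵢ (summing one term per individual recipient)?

r to a half-sibling = 0.25 (half-sibs share one parent — one path of length 2: r = (1/2)^2 = 1/4).
r to an offspring = 0.5 (one parent–offspring link: r = (1/2)^1 = 1/2).
Summing one r·B term per recipient: 2·0.25·0.0863 + 1·0.5·0.335 = 0.21065.

0.21065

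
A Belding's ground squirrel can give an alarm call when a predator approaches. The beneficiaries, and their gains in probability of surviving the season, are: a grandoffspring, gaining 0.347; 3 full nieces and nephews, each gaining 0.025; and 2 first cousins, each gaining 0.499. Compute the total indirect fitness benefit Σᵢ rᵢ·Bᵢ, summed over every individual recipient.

0.23025

r to a grandoffspring = 1/4 (two parent–offspring links: r = (1/2)^2 = 1/4).
r to a full niece or nephew = 1/4 (full aunt/uncle↔niece/nephew: two paths of length 3 through the shared grandparent pair: r = 2·(1/2)^3 = 1/4).
r to a first cousin = 0.125 (first cousins share one grandparent pair — two paths of length 4: r = 2·(1/2)^4 = 1/8).
Summing one r·B term per recipient: 1·0.25·0.347 + 3·0.25·0.025 + 2·0.125·0.499 = 0.23025.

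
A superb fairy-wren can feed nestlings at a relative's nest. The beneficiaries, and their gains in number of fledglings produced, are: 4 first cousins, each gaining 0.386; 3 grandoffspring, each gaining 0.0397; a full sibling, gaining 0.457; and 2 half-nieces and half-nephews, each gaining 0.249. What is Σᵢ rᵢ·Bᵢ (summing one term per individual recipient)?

0.513525

r to a first cousin = 0.125 (first cousins share one grandparent pair — two paths of length 4: r = 2·(1/2)^4 = 1/8).
r to a grandoffspring = 1/4 (two parent–offspring links: r = (1/2)^2 = 1/4).
r to a full sibling = 0.5 (full sibs share both parents — two paths of length 2: r = 2·(1/2)^2 = 1/2).
r to a half-niece or half-nephew = 1/8 (half-aunt/uncle↔niece/nephew: one path of length 3: r = (1/2)^3 = 1/8).
Summing one r·B term per recipient: 4·0.125·0.386 + 3·0.25·0.0397 + 1·0.5·0.457 + 2·0.125·0.249 = 0.513525.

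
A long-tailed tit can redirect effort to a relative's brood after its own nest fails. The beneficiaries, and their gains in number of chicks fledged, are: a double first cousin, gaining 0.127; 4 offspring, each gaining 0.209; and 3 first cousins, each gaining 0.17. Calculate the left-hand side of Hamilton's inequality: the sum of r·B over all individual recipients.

r to a double first cousin = 1/4 (double first cousins share both grandparent pairs — four paths of length 4: r = 4·(1/2)^4 = 1/4).
r to an offspring = 0.5 (one parent–offspring link: r = (1/2)^1 = 1/2).
r to a first cousin = 0.125 (first cousins share one grandparent pair — two paths of length 4: r = 2·(1/2)^4 = 1/8).
Summing one r·B term per recipient: 1·0.25·0.127 + 4·0.5·0.209 + 3·0.125·0.17 = 0.5135.

0.5135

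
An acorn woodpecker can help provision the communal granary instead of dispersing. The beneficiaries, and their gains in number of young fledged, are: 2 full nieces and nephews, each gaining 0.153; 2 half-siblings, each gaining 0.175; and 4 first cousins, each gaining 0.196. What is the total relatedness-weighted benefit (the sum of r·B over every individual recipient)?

0.262

r to a full niece or nephew = 1/4 (full aunt/uncle↔niece/nephew: two paths of length 3 through the shared grandparent pair: r = 2·(1/2)^3 = 1/4).
r to a half-sibling = 1/4 (half-sibs share one parent — one path of length 2: r = (1/2)^2 = 1/4).
r to a first cousin = 1/8 (first cousins share one grandparent pair — two paths of length 4: r = 2·(1/2)^4 = 1/8).
Summing one r·B term per recipient: 2·0.25·0.153 + 2·0.25·0.175 + 4·0.125·0.196 = 0.262.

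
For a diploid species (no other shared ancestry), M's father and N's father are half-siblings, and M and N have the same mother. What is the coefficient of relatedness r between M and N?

With two independent routes of shared ancestry, r is the sum of the two contributions.
M and N are related in two ways: half first cousins through their fathers (r = 1/16) and half-sibs through their shared mother (r = 1/4).
r = 1/16 + 1/4 = 5/16 = 0.3125.

0.3125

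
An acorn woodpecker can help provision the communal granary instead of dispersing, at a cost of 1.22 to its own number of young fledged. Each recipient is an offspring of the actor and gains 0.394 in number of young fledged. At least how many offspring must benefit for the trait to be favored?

7

r to an offspring = 1/2 (one parent–offspring link: r = (1/2)^1 = 1/2).
Hamilton's rule: n·r·B > C  ⇒  n > C/(r·B) = 1.22/(0.5·0.394) = 6.193.
The smallest integer exceeding 6.193 is 7.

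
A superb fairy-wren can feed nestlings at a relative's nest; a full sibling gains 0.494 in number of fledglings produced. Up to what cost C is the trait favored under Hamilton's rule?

0.247

r to a full sibling = 1/2 (full sibs share both parents — two paths of length 2: r = 2·(1/2)^2 = 1/2).
Hamilton's rule: n·r·B > C, so the trait is favored while C < n·r·B = 1·0.5·0.494 = 0.247.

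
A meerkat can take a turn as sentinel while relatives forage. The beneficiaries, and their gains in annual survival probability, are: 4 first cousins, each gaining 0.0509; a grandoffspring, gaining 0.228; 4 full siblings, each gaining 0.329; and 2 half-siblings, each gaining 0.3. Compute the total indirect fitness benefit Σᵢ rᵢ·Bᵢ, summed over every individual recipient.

r to a first cousin = 0.125 (first cousins share one grandparent pair — two paths of length 4: r = 2·(1/2)^4 = 1/8).
r to a grandoffspring = 1/4 (two parent–offspring links: r = (1/2)^2 = 1/4).
r to a full sibling = 0.5 (full sibs share both parents — two paths of length 2: r = 2·(1/2)^2 = 1/2).
r to a half-sibling = 0.25 (half-sibs share one parent — one path of length 2: r = (1/2)^2 = 1/4).
Summing one r·B term per recipient: 4·0.125·0.0509 + 1·0.25·0.228 + 4·0.5·0.329 + 2·0.25·0.3 = 0.89045.

0.89045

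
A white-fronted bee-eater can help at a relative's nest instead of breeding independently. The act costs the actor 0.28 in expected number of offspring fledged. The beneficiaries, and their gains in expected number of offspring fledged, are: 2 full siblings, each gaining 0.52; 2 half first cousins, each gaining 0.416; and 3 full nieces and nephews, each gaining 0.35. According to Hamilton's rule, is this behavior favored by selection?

Yes

Hamilton's rule: the trait is favored when the sum of r·B over every recipient exceeds the actor's cost C.
r to a full sibling = 1/2 (full sibs share both parents — two paths of length 2: r = 2·(1/2)^2 = 1/2).
r to a half first cousin = 0.0625 (half first cousins share one grandparent — one path of length 4: r = (1/2)^4 = 1/16).
r to a full niece or nephew = 1/4 (full aunt/uncle↔niece/nephew: two paths of length 3 through the shared grandparent pair: r = 2·(1/2)^3 = 1/4).
Summing one r·B term per recipient: 2·0.5·0.52 + 2·0.0625·0.416 + 3·0.25·0.35 = 0.8345.
0.8345 > 0.28: the indirect benefit exceeds the cost.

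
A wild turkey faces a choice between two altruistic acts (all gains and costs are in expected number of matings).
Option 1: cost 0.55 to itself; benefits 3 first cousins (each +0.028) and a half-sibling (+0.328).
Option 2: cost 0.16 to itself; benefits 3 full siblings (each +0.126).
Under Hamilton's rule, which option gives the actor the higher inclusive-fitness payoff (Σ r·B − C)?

Option 2

Option 1: r to a first cousin = 0.125.
Option 1: r to a half-sibling = 0.25.
Option 1: Σ r·B − C = (3·0.125·0.028 + 1·0.25·0.328) − 0.55 = -0.4575.
Option 2: r to a full sibling = 0.5.
Option 2: Σ r·B − C = (3·0.5·0.126) − 0.16 = 0.029.
Option 2 has the higher net inclusive-fitness payoff.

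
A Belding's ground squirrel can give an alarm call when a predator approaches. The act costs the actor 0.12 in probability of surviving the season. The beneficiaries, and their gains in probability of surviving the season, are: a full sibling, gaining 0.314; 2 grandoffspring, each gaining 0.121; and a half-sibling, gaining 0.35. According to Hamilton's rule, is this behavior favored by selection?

Yes

Hamilton's rule: the trait is favored when the sum of r·B over every recipient exceeds the actor's cost C.
r to a full sibling = 1/2 (full sibs share both parents — two paths of length 2: r = 2·(1/2)^2 = 1/2).
r to a grandoffspring = 1/4 (two parent–offspring links: r = (1/2)^2 = 1/4).
r to a half-sibling = 1/4 (half-sibs share one parent — one path of length 2: r = (1/2)^2 = 1/4).
Summing one r·B term per recipient: 1·0.5·0.314 + 2·0.25·0.121 + 1·0.25·0.35 = 0.305.
0.305 > 0.12: the indirect benefit exceeds the cost.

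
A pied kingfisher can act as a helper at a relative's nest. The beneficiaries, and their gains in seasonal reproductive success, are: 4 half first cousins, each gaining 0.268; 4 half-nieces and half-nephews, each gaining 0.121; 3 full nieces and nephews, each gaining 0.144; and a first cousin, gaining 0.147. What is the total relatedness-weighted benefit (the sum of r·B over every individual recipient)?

0.253875

r to a half first cousin = 0.0625 (half first cousins share one grandparent — one path of length 4: r = (1/2)^4 = 1/16).
r to a half-niece or half-nephew = 0.125 (half-aunt/uncle↔niece/nephew: one path of length 3: r = (1/2)^3 = 1/8).
r to a full niece or nephew = 0.25 (full aunt/uncle↔niece/nephew: two paths of length 3 through the shared grandparent pair: r = 2·(1/2)^3 = 1/4).
r to a first cousin = 1/8 (first cousins share one grandparent pair — two paths of length 4: r = 2·(1/2)^4 = 1/8).
Summing one r·B term per recipient: 4·0.0625·0.268 + 4·0.125·0.121 + 3·0.25·0.144 + 1·0.125·0.147 = 0.253875.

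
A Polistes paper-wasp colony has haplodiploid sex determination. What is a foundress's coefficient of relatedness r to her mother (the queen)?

One meiotic link between diploid queen and diploid daughter: r = 1/2.

0.5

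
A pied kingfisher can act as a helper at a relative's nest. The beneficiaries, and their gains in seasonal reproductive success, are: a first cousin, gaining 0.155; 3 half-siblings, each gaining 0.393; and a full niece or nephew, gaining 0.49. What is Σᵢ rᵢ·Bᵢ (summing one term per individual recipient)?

0.436625

r to a first cousin = 1/8 (first cousins share one grandparent pair — two paths of length 4: r = 2·(1/2)^4 = 1/8).
r to a half-sibling = 1/4 (half-sibs share one parent — one path of length 2: r = (1/2)^2 = 1/4).
r to a full niece or nephew = 1/4 (full aunt/uncle↔niece/nephew: two paths of length 3 through the shared grandparent pair: r = 2·(1/2)^3 = 1/4).
Summing one r·B term per recipient: 1·0.125·0.155 + 3·0.25·0.393 + 1·0.25·0.49 = 0.436625.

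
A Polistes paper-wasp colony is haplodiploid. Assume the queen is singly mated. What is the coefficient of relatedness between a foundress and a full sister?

Haplodiploid full sisters inherit their father's entire haploid genome identically (contributing 1/2) and on average half of their mother's contribution (1/2 · 1/2 = 1/4); r = 1/2 + 1/4 = 3/4.

0.75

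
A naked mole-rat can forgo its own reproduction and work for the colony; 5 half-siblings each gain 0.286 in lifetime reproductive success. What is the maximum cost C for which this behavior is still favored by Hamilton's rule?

r to a half-sibling = 0.25 (half-sibs share one parent — one path of length 2: r = (1/2)^2 = 1/4).
Hamilton's rule: n·r·B > C, so the trait is favored while C < n·r·B = 5·0.25·0.286 = 0.3575.

0.3575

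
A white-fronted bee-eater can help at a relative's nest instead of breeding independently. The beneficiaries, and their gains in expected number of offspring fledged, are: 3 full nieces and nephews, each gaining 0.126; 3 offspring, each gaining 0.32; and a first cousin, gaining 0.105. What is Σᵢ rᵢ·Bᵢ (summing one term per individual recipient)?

0.587625

r to a full niece or nephew = 1/4 (full aunt/uncle↔niece/nephew: two paths of length 3 through the shared grandparent pair: r = 2·(1/2)^3 = 1/4).
r to an offspring = 0.5 (one parent–offspring link: r = (1/2)^1 = 1/2).
r to a first cousin = 0.125 (first cousins share one grandparent pair — two paths of length 4: r = 2·(1/2)^4 = 1/8).
Summing one r·B term per recipient: 3·0.25·0.126 + 3·0.5·0.32 + 1·0.125·0.105 = 0.587625.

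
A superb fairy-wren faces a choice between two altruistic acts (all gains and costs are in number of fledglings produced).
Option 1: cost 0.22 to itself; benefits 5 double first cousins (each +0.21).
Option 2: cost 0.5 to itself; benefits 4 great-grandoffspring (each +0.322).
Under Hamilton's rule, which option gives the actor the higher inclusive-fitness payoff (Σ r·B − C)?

Option 1: r to a double first cousin = 0.25.
Option 1: Σ r·B − C = (5·0.25·0.21) − 0.22 = 0.0425.
Option 2: r to a great-grandoffspring = 0.125.
Option 2: Σ r·B − C = (4·0.125·0.322) − 0.5 = -0.339.
Option 1 has the higher net inclusive-fitness payoff.

Option 1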